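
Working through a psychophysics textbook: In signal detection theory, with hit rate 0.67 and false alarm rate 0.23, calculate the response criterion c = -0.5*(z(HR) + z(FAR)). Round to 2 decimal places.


c = -0.5 * (z(HR) + z(FAR))
z(0.67) = 0.4399
z(0.23) = -0.7388
c = -0.5 * (0.4399 + -0.7388)
= -0.5 * -0.2989
= 0.15


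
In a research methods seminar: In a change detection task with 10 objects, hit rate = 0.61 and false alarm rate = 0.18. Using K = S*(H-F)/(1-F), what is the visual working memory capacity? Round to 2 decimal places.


K = S * (H - F) / (1 - F)
H - F = 0.43
1 - F = 0.82
K = 10 * 0.43 / 0.82
= 5.24


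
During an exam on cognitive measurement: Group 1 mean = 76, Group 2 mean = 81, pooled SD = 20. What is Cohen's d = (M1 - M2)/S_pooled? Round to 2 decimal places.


Cohen's d = (M1 - M2) / S_pooled
= (76 - 81) / 20
= -5 / 20
= -0.25


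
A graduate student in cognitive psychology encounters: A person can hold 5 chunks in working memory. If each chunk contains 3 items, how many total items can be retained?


Total items = chunks * items_per_chunk
= 5 * 3
= 15


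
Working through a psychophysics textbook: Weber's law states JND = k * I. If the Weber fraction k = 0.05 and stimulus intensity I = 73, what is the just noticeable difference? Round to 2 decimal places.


JND = k * I
JND = 0.05 * 73
= 3.65


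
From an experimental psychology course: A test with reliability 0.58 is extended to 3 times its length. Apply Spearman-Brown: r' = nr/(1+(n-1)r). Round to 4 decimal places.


r_new = n*r / (1 + (n-1)*r)
Numerator = 3 * 0.58 = 1.74
Denominator = 1 + 2 * 0.58 = 2.16
r_new = 1.74 / 2.16
= 0.8056


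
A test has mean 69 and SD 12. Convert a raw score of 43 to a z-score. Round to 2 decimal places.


z = (X - mu) / sigma
= (43 - 69) / 12
= -26 / 12
= -2.17


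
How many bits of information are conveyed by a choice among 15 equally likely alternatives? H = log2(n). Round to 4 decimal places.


H = log2(n)
H = log2(15)
= 3.9069


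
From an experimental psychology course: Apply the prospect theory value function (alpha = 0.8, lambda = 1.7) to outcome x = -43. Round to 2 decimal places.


Since x = -43 < 0, use v(x) = -lambda*(-x)^alpha
(-x) = 43
43^0.8 = 20.2663
v(-43) = -1.7 * 20.2663
= -34.45


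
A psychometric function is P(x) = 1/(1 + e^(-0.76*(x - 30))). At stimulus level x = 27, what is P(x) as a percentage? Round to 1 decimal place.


P(x) = 1/(1 + e^(-0.76*(27 - 30)))
Exponent = -0.76 * -3 = 2.28
e^(2.28) = 9.77668
P = 1/(1 + 9.77668) = 0.092793
Percentage = 9.3


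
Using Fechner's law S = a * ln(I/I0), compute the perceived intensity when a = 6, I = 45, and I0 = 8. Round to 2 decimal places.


S = 6 * ln(45/8)
I/I0 = 5.625
ln(5.625) = 1.7272
S = 6 * 1.7272
= 10.36


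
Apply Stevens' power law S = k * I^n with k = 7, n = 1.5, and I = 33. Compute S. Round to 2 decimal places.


S = 7 * 33^1.5
33^1.5 = 189.5706
S = 7 * 189.5706
= 1326.99


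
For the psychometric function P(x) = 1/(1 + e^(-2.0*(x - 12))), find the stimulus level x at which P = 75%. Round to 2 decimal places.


At P = 0.75: 0.75 = 1/(1 + e^(-k*(x-x0)))
Solving: e^(-k*(x-x0)) = 1/3
x = x0 + ln(3)/k
ln(3) = 1.0986
x = 12 + 1.0986/2.0
= 12 + 0.5493
= 12.55


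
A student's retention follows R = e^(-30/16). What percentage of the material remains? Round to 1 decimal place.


R = e^(-t/S)
-t/S = -30/16 = -1.875
R = e^(-1.875) = 0.153355
Percentage = 0.153355 * 100
= 15.3


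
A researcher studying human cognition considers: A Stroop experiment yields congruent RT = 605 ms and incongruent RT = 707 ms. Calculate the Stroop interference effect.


Stroop effect = RT(incongruent) - RT(congruent)
= 707 - 605
= 102 ms


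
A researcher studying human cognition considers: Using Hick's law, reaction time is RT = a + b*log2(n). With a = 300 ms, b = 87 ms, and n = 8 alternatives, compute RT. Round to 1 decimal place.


RT = 300 + 87 * log2(8)
log2(8) = 3.0
RT = 300 + 87 * 3.0
= 300 + 261.0
= 561.0 ms


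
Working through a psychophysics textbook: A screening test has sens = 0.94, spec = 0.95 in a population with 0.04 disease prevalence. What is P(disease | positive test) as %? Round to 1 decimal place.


PPV = (sens * prev) / (sens * prev + (1-spec) * (1-prev))
Numerator = 0.94 * 0.04 = 0.0376
P(positive and no disease) = (1 - spec) * (1 - prev) = (1 - 0.95) * (1 - 0.04) = 0.048
Denominator = 0.0376 + 0.048 = 0.0856
PPV = 0.0376 / 0.0856 = 0.439252
As percentage = 43.9


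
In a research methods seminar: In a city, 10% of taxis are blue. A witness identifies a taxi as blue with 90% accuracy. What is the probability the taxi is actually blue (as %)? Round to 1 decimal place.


P(blue | says blue) = P(says blue | blue)*P(blue) / [P(says blue | blue)*P(blue) + P(says blue | not blue)*P(not blue)]
Numerator = 0.9 * 0.1 = 0.09
False identification = 0.1 * 0.9 = 0.09
P = 0.09 / (0.09 + 0.09)
= 0.09 / 0.18
As percentage = 50.0


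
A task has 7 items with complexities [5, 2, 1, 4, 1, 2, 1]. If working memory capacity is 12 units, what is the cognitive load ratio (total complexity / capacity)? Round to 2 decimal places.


Total complexity = 5 + 2 + 1 + 4 + 1 + 2 + 1 = 16
Load = total / capacity = 16 / 12
= 1.33


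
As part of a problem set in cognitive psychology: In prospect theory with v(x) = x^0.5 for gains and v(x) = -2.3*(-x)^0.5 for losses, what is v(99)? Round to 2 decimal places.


Since x = 99 >= 0, use v(x) = x^0.5
99^0.5 = 9.9499
v(99) = 9.95


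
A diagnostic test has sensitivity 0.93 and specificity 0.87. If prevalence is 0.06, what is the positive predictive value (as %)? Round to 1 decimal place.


PPV = (sens * prev) / (sens * prev + (1-spec) * (1-prev))
Numerator = 0.93 * 0.06 = 0.0558
P(positive and no disease) = (1 - spec) * (1 - prev) = (1 - 0.87) * (1 - 0.06) = 0.1222
Denominator = 0.0558 + 0.1222 = 0.178
PPV = 0.0558 / 0.178 = 0.313483
As percentage = 31.3


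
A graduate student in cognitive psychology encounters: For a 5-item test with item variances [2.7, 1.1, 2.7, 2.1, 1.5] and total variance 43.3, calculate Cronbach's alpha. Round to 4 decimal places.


alpha = (k/(k-1)) * (1 - sum(s_i^2)/s_total^2)
sum(item variances) = 10.1
k/(k-1) = 5/4 = 1.25
1 - 10.1/43.3 = 1 - 0.233256 = 0.766744
alpha = 1.25 * 0.766744
= 0.9584


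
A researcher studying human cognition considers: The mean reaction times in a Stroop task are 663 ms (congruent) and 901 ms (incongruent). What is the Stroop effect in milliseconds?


Stroop effect = RT(incongruent) - RT(congruent)
= 901 - 663
= 238 ms


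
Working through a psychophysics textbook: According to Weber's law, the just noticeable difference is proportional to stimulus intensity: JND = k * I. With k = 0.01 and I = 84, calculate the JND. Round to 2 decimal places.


JND = k * I
JND = 0.01 * 84
= 0.84


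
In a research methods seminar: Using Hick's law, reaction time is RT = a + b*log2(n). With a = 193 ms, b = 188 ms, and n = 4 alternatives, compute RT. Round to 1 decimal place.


RT = 193 + 188 * log2(4)
log2(4) = 2.0
RT = 193 + 188 * 2.0
= 193 + 376.0
= 569.0 ms


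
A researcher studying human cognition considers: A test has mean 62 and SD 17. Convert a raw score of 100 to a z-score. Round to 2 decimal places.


z = (X - mu) / sigma
= (100 - 62) / 17
= 38 / 17
= 2.24


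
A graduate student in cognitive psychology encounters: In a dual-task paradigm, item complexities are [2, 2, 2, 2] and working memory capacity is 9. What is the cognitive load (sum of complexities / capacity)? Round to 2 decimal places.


Total complexity = 2 + 2 + 2 + 2 = 8
Load = total / capacity = 8 / 9
= 0.89


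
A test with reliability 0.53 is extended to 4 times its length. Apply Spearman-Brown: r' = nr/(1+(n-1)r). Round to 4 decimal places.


r_new = n*r / (1 + (n-1)*r)
Numerator = 4 * 0.53 = 2.12
Denominator = 1 + 3 * 0.53 = 2.59
r_new = 2.12 / 2.59
= 0.8185


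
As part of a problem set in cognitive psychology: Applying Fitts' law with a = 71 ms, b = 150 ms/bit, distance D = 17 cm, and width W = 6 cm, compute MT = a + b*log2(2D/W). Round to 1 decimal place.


MT = 71 + 150 * log2(2*17/6)
2D/W = 5.666667
log2(5.666667) = 2.5025
MT = 71 + 150 * 2.5025
= 446.4 ms


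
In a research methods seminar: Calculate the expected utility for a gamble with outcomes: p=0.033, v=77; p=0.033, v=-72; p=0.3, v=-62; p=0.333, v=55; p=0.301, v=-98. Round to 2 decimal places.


EU = sum(p_i * v_i)
0.033 * 77 = 2.541
0.033 * -72 = -2.376
0.3 * -62 = -18.6
0.333 * 55 = 18.315
0.301 * -98 = -29.498
EU = 2.541 + -2.376 + -18.6 + 18.315 + -29.498
= -29.62


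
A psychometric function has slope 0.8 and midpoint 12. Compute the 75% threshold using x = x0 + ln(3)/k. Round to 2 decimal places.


At P = 0.75: 0.75 = 1/(1 + e^(-k*(x-x0)))
Solving: e^(-k*(x-x0)) = 1/3
x = x0 + ln(3)/k
ln(3) = 1.0986
x = 12 + 1.0986/0.8
= 12 + 1.3732
= 13.37


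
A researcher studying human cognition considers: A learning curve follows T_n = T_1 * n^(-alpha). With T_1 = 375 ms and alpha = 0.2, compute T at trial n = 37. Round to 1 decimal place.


T_n = 375 * 37^(-0.2)
37^(-0.2) = 0.485691
T_n = 375 * 0.485691
= 182.1 ms


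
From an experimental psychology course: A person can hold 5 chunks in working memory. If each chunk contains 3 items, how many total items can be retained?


Total items = chunks * items_per_chunk
= 5 * 3
= 15


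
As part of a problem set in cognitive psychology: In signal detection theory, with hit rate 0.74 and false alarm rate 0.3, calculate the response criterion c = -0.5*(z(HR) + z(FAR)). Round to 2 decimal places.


c = -0.5 * (z(HR) + z(FAR))
z(0.74) = 0.6433
z(0.3) = -0.5244
c = -0.5 * (0.6433 + -0.5244)
= -0.5 * 0.1189
= -0.06


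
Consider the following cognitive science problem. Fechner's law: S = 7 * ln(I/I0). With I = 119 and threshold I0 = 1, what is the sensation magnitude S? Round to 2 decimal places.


S = 7 * ln(119/1)
I/I0 = 119.0
ln(119.0) = 4.7791
S = 7 * 4.7791
= 33.45


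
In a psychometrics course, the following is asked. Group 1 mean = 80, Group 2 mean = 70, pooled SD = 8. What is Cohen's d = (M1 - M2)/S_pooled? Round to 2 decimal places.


Cohen's d = (M1 - M2) / S_pooled
= (80 - 70) / 8
= 10 / 8
= 1.25


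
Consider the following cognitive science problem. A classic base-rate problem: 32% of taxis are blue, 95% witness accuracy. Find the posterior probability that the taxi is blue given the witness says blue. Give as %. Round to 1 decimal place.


P(blue | says blue) = P(says blue | blue)*P(blue) / [P(says blue | blue)*P(blue) + P(says blue | not blue)*P(not blue)]
Numerator = 0.95 * 0.32 = 0.304
False identification = 0.05 * 0.68 = 0.034
P = 0.304 / (0.304 + 0.034)
= 0.304 / 0.338
As percentage = 89.9


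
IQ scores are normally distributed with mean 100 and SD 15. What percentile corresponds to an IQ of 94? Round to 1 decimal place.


z = (IQ - mean) / SD
z = (94 - 100) / 15 = -0.4
Percentile = Phi(-0.4) * 100
Phi(-0.4) = 0.344578
= 34.5


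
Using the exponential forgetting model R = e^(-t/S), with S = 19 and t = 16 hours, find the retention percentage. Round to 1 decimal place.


R = e^(-t/S)
-t/S = -16/19 = -0.842105
R = e^(-0.842105) = 0.430803
Percentage = 0.430803 * 100
= 43.1


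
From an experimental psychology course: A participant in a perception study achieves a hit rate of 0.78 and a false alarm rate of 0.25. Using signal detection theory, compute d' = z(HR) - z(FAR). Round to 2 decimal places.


d' = z(HR) - z(FAR)
z(0.78) = 0.7722
z(0.25) = -0.6745
d' = 0.7722 - -0.6745
= 1.45


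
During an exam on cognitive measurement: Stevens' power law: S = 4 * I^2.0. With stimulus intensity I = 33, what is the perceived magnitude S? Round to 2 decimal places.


S = 4 * 33^2.0
33^2.0 = 1089.0
S = 4 * 1089.0
= 4356.00


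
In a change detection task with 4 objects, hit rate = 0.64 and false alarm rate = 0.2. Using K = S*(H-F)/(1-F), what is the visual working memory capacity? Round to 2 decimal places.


K = S * (H - F) / (1 - F)
H - F = 0.44
1 - F = 0.8
K = 4 * 0.44 / 0.8
= 2.20


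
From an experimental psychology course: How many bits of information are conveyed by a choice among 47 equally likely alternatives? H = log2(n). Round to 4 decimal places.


H = log2(n)
H = log2(47)
= 5.5546


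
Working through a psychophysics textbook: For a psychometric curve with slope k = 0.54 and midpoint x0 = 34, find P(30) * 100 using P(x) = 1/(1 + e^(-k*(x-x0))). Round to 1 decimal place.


P(x) = 1/(1 + e^(-0.54*(30 - 34)))
Exponent = -0.54 * -4 = 2.16
e^(2.16) = 8.671138
P = 1/(1 + 8.671138) = 0.1034
Percentage = 10.3


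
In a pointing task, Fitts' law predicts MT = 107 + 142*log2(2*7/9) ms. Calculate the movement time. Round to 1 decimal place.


MT = 107 + 142 * log2(2*7/9)
2D/W = 1.555556
log2(1.555556) = 0.6374
MT = 107 + 142 * 0.6374
= 197.5 ms


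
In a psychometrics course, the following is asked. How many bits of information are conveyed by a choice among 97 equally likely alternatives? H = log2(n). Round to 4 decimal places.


H = log2(n)
H = log2(97)
= 6.5999


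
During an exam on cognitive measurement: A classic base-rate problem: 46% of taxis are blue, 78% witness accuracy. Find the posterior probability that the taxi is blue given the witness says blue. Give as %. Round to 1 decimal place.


P(blue | says blue) = P(says blue | blue)*P(blue) / [P(says blue | blue)*P(blue) + P(says blue | not blue)*P(not blue)]
Numerator = 0.78 * 0.46 = 0.3588
False identification = 0.22 * 0.54 = 0.1188
P = 0.3588 / (0.3588 + 0.1188)
= 0.3588 / 0.4776
As percentage = 75.1


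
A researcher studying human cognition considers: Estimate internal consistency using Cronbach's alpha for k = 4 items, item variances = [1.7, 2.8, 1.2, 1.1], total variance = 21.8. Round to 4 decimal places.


alpha = (k/(k-1)) * (1 - sum(s_i^2)/s_total^2)
sum(item variances) = 6.8
k/(k-1) = 4/3 = 1.333333
1 - 6.8/21.8 = 1 - 0.311927 = 0.688073
alpha = 1.333333 * 0.688073
= 0.9174


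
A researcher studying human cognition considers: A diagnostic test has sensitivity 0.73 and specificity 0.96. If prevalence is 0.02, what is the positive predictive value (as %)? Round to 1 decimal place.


PPV = (sens * prev) / (sens * prev + (1-spec) * (1-prev))
Numerator = 0.73 * 0.02 = 0.0146
P(positive and no disease) = (1 - spec) * (1 - prev) = (1 - 0.96) * (1 - 0.02) = 0.0392
Denominator = 0.0146 + 0.0392 = 0.0538
PPV = 0.0146 / 0.0538 = 0.271375
As percentage = 27.1


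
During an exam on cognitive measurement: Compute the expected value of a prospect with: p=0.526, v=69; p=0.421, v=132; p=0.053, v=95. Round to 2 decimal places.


EU = sum(p_i * v_i)
0.526 * 69 = 36.294
0.421 * 132 = 55.572
0.053 * 95 = 5.035
EU = 36.294 + 55.572 + 5.035
= 96.90


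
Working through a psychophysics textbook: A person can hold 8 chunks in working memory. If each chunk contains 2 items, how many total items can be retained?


Total items = chunks * items_per_chunk
= 8 * 2
= 16


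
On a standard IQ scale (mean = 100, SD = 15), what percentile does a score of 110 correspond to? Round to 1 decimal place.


z = (IQ - mean) / SD
z = (110 - 100) / 15 = 0.6667
Percentile = Phi(0.6667) * 100
Phi(0.6667) = 0.747518
= 74.8


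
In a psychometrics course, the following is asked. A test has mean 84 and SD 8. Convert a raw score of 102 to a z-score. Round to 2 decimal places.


z = (X - mu) / sigma
= (102 - 84) / 8
= 18 / 8
= 2.25


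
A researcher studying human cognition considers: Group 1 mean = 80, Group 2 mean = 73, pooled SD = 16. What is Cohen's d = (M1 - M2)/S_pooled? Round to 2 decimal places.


Cohen's d = (M1 - M2) / S_pooled
= (80 - 73) / 16
= 7 / 16
= 0.44


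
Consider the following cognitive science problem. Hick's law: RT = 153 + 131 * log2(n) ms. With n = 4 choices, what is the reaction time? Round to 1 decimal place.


RT = 153 + 131 * log2(4)
log2(4) = 2.0
RT = 153 + 131 * 2.0
= 153 + 262.0
= 415.0 ms


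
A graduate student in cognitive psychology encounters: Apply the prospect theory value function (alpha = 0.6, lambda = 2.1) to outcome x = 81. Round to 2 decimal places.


Since x = 81 >= 0, use v(x) = x^0.6
81^0.6 = 13.9666
v(81) = 13.97


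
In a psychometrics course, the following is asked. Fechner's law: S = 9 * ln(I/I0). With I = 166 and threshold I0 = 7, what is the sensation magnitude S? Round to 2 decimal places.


S = 9 * ln(166/7)
I/I0 = 23.714286
ln(23.714286) = 3.1661
S = 9 * 3.1661
= 28.49


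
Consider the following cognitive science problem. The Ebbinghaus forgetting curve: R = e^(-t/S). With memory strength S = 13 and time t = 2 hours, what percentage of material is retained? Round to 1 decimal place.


R = e^(-t/S)
-t/S = -2/13 = -0.153846
R = e^(-0.153846) = 0.857404
Percentage = 0.857404 * 100
= 85.7


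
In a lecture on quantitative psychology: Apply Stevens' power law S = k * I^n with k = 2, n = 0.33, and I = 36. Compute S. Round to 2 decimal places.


S = 2 * 36^0.33
36^0.33 = 3.2627
S = 2 * 3.2627
= 6.53


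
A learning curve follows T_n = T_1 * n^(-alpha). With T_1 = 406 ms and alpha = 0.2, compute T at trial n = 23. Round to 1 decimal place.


T_n = 406 * 23^(-0.2)
23^(-0.2) = 0.534139
T_n = 406 * 0.534139
= 216.9 ms


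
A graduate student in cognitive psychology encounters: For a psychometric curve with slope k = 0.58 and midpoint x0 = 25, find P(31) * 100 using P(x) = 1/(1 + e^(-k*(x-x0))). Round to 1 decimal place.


P(x) = 1/(1 + e^(-0.58*(31 - 25)))
Exponent = -0.58 * 6 = -3.48
e^(-3.48) = 0.030807
P = 1/(1 + 0.030807) = 0.970114
Percentage = 97.0


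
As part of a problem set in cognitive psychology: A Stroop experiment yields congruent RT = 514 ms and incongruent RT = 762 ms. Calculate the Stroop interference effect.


Stroop effect = RT(incongruent) - RT(congruent)
= 762 - 514
= 248 ms


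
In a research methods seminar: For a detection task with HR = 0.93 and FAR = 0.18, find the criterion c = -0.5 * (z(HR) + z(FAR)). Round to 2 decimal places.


c = -0.5 * (z(HR) + z(FAR))
z(0.93) = 1.4758
z(0.18) = -0.9154
c = -0.5 * (1.4758 + -0.9154)
= -0.5 * 0.5604
= -0.28


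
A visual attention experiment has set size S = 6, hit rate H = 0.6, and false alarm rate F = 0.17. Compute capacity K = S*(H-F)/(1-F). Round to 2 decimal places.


K = S * (H - F) / (1 - F)
H - F = 0.43
1 - F = 0.83
K = 6 * 0.43 / 0.83
= 3.11


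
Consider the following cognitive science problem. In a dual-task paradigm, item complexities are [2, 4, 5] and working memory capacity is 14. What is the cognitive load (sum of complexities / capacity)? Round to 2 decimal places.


Total complexity = 2 + 4 + 5 = 11
Load = total / capacity = 11 / 14
= 0.79


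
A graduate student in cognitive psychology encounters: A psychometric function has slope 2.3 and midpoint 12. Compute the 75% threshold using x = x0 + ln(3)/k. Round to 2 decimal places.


At P = 0.75: 0.75 = 1/(1 + e^(-k*(x-x0)))
Solving: e^(-k*(x-x0)) = 1/3
x = x0 + ln(3)/k
ln(3) = 1.0986
x = 12 + 1.0986/2.3
= 12 + 0.4777
= 12.48


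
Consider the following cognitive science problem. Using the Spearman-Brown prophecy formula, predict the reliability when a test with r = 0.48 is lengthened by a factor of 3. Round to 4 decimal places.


r_new = n*r / (1 + (n-1)*r)
Numerator = 3 * 0.48 = 1.44
Denominator = 1 + 2 * 0.48 = 1.96
r_new = 1.44 / 1.96
= 0.7347


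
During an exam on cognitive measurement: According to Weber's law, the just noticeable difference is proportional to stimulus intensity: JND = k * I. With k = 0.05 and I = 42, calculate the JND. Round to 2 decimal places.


JND = k * I
JND = 0.05 * 42
= 2.10


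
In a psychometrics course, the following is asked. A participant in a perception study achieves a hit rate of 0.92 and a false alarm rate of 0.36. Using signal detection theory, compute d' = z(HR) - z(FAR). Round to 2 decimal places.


d' = z(HR) - z(FAR)
z(0.92) = 1.4051
z(0.36) = -0.3585
d' = 1.4051 - -0.3585
= 1.76


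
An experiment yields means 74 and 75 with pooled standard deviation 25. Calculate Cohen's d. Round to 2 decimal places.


Cohen's d = (M1 - M2) / S_pooled
= (74 - 75) / 25
= -1 / 25
= -0.04


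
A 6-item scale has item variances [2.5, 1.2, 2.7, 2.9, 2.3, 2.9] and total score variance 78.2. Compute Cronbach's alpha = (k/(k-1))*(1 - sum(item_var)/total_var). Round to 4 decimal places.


alpha = (k/(k-1)) * (1 - sum(s_i^2)/s_total^2)
sum(item variances) = 14.5
k/(k-1) = 6/5 = 1.2
1 - 14.5/78.2 = 1 - 0.185422 = 0.814578
alpha = 1.2 * 0.814578
= 0.9775


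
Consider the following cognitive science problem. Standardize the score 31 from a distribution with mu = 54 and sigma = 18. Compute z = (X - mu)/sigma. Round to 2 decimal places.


z = (X - mu) / sigma
= (31 - 54) / 18
= -23 / 18
= -1.28


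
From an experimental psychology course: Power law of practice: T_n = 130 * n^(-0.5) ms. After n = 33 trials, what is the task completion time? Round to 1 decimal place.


T_n = 130 * 33^(-0.5)
33^(-0.5) = 0.174078
T_n = 130 * 0.174078
= 22.6 ms


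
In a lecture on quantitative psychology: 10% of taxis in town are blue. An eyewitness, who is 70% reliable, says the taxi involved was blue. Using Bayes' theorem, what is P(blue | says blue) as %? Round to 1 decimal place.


P(blue | says blue) = P(says blue | blue)*P(blue) / [P(says blue | blue)*P(blue) + P(says blue | not blue)*P(not blue)]
Numerator = 0.7 * 0.1 = 0.07
False identification = 0.3 * 0.9 = 0.27
P = 0.07 / (0.07 + 0.27)
= 0.07 / 0.34
As percentage = 20.6


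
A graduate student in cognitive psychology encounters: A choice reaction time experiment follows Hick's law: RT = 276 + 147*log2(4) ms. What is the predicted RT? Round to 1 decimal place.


RT = 276 + 147 * log2(4)
log2(4) = 2.0
RT = 276 + 147 * 2.0
= 276 + 294.0
= 570.0 ms


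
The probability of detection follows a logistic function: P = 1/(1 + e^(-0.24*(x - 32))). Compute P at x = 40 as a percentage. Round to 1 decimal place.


P(x) = 1/(1 + e^(-0.24*(40 - 32)))
Exponent = -0.24 * 8 = -1.92
e^(-1.92) = 0.146607
P = 1/(1 + 0.146607) = 0.872138
Percentage = 87.2


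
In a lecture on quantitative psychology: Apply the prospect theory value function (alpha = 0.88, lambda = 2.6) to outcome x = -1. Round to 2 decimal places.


Since x = -1 < 0, use v(x) = -lambda*(-x)^alpha
(-x) = 1
1^0.88 = 1.0
v(-1) = -2.6 * 1.0
= -2.60


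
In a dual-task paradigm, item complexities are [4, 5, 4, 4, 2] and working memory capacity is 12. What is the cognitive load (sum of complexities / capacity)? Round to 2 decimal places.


Total complexity = 4 + 5 + 4 + 4 + 2 = 19
Load = total / capacity = 19 / 12
= 1.58


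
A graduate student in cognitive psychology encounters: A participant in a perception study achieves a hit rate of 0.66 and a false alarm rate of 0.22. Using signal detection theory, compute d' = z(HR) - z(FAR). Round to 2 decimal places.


d' = z(HR) - z(FAR)
z(0.66) = 0.4125
z(0.22) = -0.7722
d' = 0.4125 - -0.7722
= 1.18


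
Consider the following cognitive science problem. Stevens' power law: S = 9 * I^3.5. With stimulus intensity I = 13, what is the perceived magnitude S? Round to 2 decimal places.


S = 9 * 13^3.5
13^3.5 = 7921.3962
S = 9 * 7921.3962
= 71292.57


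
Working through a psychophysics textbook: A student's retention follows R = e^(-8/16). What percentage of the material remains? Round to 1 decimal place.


R = e^(-t/S)
-t/S = -8/16 = -0.5
R = e^(-0.5) = 0.606531
Percentage = 0.606531 * 100
= 60.7


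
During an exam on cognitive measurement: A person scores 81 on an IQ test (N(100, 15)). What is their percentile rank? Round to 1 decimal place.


z = (IQ - mean) / SD
z = (81 - 100) / 15 = -1.2667
Percentile = Phi(-1.2667) * 100
Phi(-1.2667) = 0.102631
= 10.3


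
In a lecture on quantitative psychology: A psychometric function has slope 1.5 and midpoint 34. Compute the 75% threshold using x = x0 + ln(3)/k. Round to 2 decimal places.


At P = 0.75: 0.75 = 1/(1 + e^(-k*(x-x0)))
Solving: e^(-k*(x-x0)) = 1/3
x = x0 + ln(3)/k
ln(3) = 1.0986
x = 34 + 1.0986/1.5
= 34 + 0.7324
= 34.73


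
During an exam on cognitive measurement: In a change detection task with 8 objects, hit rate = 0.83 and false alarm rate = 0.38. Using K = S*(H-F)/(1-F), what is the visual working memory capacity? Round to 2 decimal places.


K = S * (H - F) / (1 - F)
H - F = 0.45
1 - F = 0.62
K = 8 * 0.45 / 0.62
= 5.81


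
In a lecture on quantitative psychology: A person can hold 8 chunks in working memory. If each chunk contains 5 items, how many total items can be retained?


Total items = chunks * items_per_chunk
= 8 * 5
= 40


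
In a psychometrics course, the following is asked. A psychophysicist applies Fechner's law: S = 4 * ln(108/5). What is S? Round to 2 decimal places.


S = 4 * ln(108/5)
I/I0 = 21.6
ln(21.6) = 3.0727
S = 4 * 3.0727
= 12.29


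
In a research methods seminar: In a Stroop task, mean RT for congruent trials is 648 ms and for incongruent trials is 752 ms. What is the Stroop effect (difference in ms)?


Stroop effect = RT(incongruent) - RT(congruent)
= 752 - 648
= 104 ms


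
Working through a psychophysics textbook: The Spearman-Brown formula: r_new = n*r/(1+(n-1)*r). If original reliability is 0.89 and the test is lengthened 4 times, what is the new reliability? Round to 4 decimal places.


r_new = n*r / (1 + (n-1)*r)
Numerator = 4 * 0.89 = 3.56
Denominator = 1 + 3 * 0.89 = 3.67
r_new = 3.56 / 3.67
= 0.9700


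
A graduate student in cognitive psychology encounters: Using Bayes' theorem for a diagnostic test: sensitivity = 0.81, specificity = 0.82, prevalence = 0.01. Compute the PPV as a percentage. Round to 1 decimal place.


PPV = (sens * prev) / (sens * prev + (1-spec) * (1-prev))
Numerator = 0.81 * 0.01 = 0.0081
P(positive and no disease) = (1 - spec) * (1 - prev) = (1 - 0.82) * (1 - 0.01) = 0.1782
Denominator = 0.0081 + 0.1782 = 0.1863
PPV = 0.0081 / 0.1863 = 0.043478
As percentage = 4.3


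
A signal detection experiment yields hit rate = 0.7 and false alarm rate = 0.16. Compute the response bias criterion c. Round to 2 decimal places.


c = -0.5 * (z(HR) + z(FAR))
z(0.7) = 0.5244
z(0.16) = -0.9945
c = -0.5 * (0.5244 + -0.9945)
= -0.5 * -0.4701
= 0.24


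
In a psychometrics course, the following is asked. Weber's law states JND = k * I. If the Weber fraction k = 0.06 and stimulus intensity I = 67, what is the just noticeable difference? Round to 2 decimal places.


JND = k * I
JND = 0.06 * 67
= 4.02


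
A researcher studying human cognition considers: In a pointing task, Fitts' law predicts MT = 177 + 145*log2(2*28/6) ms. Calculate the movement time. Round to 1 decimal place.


MT = 177 + 145 * log2(2*28/6)
2D/W = 9.333333
log2(9.333333) = 3.2224
MT = 177 + 145 * 3.2224
= 644.2 ms


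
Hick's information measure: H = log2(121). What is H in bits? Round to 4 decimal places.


H = log2(n)
H = log2(121)
= 6.9189


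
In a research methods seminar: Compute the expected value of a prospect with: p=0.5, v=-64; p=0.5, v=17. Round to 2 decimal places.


EU = sum(p_i * v_i)
0.5 * -64 = -32.0
0.5 * 17 = 8.5
EU = -32.0 + 8.5
= -23.50


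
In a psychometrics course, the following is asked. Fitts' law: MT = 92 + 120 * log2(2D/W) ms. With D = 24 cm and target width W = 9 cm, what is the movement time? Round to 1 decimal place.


MT = 92 + 120 * log2(2*24/9)
2D/W = 5.333333
log2(5.333333) = 2.415
MT = 92 + 120 * 2.415
= 381.8 ms


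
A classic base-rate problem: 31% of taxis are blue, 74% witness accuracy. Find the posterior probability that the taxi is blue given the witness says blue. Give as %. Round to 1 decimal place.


P(blue | says blue) = P(says blue | blue)*P(blue) / [P(says blue | blue)*P(blue) + P(says blue | not blue)*P(not blue)]
Numerator = 0.74 * 0.31 = 0.2294
False identification = 0.26 * 0.69 = 0.1794
P = 0.2294 / (0.2294 + 0.1794)
= 0.2294 / 0.4088
As percentage = 56.1


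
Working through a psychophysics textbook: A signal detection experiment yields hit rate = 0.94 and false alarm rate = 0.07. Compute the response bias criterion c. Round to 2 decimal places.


c = -0.5 * (z(HR) + z(FAR))
z(0.94) = 1.5548
z(0.07) = -1.4758
c = -0.5 * (1.5548 + -1.4758)
= -0.5 * 0.079
= -0.04


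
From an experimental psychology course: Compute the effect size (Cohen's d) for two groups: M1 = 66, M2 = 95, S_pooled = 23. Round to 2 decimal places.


Cohen's d = (M1 - M2) / S_pooled
= (66 - 95) / 23
= -29 / 23
= -1.26


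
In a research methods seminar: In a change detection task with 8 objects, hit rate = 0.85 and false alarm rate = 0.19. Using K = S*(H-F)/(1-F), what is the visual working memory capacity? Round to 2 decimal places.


K = S * (H - F) / (1 - F)
H - F = 0.66
1 - F = 0.81
K = 8 * 0.66 / 0.81
= 6.52


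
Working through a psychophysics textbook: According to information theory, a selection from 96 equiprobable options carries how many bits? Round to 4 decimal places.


H = log2(n)
H = log2(96)
= 6.5850


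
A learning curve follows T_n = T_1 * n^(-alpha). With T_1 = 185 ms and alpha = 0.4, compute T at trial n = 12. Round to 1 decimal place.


T_n = 185 * 12^(-0.4)
12^(-0.4) = 0.370107
T_n = 185 * 0.370107
= 68.5 ms


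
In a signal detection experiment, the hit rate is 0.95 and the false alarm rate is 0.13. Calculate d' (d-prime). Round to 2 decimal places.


d' = z(HR) - z(FAR)
z(0.95) = 1.6449
z(0.13) = -1.1264
d' = 1.6449 - -1.1264
= 2.77


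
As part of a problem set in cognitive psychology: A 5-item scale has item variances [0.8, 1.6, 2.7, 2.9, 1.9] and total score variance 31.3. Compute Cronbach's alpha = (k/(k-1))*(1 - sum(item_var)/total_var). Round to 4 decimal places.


alpha = (k/(k-1)) * (1 - sum(s_i^2)/s_total^2)
sum(item variances) = 9.9
k/(k-1) = 5/4 = 1.25
1 - 9.9/31.3 = 1 - 0.316294 = 0.683706
alpha = 1.25 * 0.683706
= 0.8546


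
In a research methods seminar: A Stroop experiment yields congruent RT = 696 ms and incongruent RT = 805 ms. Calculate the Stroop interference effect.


Stroop effect = RT(incongruent) - RT(congruent)
= 805 - 696
= 109 ms


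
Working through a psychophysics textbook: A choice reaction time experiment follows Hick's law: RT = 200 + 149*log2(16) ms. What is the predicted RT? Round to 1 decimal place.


RT = 200 + 149 * log2(16)
log2(16) = 4.0
RT = 200 + 149 * 4.0
= 200 + 596.0
= 796.0 ms


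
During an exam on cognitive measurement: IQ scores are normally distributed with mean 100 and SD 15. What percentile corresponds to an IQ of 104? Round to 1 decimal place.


z = (IQ - mean) / SD
z = (104 - 100) / 15 = 0.2667
Percentile = Phi(0.2667) * 100
Phi(0.2667) = 0.60515
= 60.5


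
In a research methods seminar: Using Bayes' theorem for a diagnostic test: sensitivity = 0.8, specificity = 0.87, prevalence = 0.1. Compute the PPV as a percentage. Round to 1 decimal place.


PPV = (sens * prev) / (sens * prev + (1-spec) * (1-prev))
Numerator = 0.8 * 0.1 = 0.08
P(positive and no disease) = (1 - spec) * (1 - prev) = (1 - 0.87) * (1 - 0.1) = 0.117
Denominator = 0.08 + 0.117 = 0.197
PPV = 0.08 / 0.197 = 0.406091
As percentage = 40.6


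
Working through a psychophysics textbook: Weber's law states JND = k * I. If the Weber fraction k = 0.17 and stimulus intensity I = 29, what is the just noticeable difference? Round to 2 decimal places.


JND = k * I
JND = 0.17 * 29
= 4.93


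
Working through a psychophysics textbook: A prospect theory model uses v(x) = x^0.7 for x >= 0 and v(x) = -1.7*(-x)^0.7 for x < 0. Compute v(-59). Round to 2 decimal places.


Since x = -59 < 0, use v(x) = -lambda*(-x)^alpha
(-x) = 59
59^0.7 = 17.3619
v(-59) = -1.7 * 17.3619
= -29.52


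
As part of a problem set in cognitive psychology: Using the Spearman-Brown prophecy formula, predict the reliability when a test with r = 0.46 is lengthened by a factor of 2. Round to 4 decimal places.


r_new = n*r / (1 + (n-1)*r)
Numerator = 2 * 0.46 = 0.92
Denominator = 1 + 1 * 0.46 = 1.46
r_new = 0.92 / 1.46
= 0.6301


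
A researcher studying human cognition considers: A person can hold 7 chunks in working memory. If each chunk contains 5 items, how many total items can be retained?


Total items = chunks * items_per_chunk
= 7 * 5
= 35


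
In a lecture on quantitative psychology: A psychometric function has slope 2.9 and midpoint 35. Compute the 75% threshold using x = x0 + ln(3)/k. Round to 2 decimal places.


At P = 0.75: 0.75 = 1/(1 + e^(-k*(x-x0)))
Solving: e^(-k*(x-x0)) = 1/3
x = x0 + ln(3)/k
ln(3) = 1.0986
x = 35 + 1.0986/2.9
= 35 + 0.3788
= 35.38


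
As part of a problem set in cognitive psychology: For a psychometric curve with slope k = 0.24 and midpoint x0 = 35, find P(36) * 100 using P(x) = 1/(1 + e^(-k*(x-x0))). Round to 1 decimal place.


P(x) = 1/(1 + e^(-0.24*(36 - 35)))
Exponent = -0.24 * 1 = -0.24
e^(-0.24) = 0.786628
P = 1/(1 + 0.786628) = 0.559714
Percentage = 56.0


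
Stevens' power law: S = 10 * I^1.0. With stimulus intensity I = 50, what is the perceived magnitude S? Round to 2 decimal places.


S = 10 * 50^1.0
50^1.0 = 50.0
S = 10 * 50.0
= 500.00


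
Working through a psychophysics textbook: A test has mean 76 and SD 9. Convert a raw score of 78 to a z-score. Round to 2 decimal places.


z = (X - mu) / sigma
= (78 - 76) / 9
= 2 / 9
= 0.22


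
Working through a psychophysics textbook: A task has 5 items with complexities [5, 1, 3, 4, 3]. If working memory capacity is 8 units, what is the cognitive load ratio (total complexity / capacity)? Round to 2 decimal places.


Total complexity = 5 + 1 + 3 + 4 + 3 = 16
Load = total / capacity = 16 / 8
= 2.00


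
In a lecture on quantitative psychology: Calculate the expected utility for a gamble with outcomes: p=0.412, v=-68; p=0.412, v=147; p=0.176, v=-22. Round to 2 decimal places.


EU = sum(p_i * v_i)
0.412 * -68 = -28.016
0.412 * 147 = 60.564
0.176 * -22 = -3.872
EU = -28.016 + 60.564 + -3.872
= 28.68


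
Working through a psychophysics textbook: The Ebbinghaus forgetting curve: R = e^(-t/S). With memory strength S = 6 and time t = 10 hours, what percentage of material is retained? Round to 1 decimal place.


R = e^(-t/S)
-t/S = -10/6 = -1.666667
R = e^(-1.666667) = 0.188876
Percentage = 0.188876 * 100
= 18.9


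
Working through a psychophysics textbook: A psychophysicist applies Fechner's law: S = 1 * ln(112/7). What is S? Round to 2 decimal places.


S = 1 * ln(112/7)
I/I0 = 16.0
ln(16.0) = 2.7726
S = 1 * 2.7726
= 2.77


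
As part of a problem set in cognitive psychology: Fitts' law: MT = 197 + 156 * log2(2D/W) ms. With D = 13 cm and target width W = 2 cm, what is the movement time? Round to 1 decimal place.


MT = 197 + 156 * log2(2*13/2)
2D/W = 13.0
log2(13.0) = 3.7004
MT = 197 + 156 * 3.7004
= 774.3 ms


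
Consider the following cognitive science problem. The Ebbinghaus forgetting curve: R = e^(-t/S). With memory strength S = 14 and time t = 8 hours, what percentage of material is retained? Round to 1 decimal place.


R = e^(-t/S)
-t/S = -8/14 = -0.571429
R = e^(-0.571429) = 0.564718
Percentage = 0.564718 * 100
= 56.5


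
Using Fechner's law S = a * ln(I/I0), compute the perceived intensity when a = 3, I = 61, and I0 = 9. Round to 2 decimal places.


S = 3 * ln(61/9)
I/I0 = 6.777778
ln(6.777778) = 1.9136
S = 3 * 1.9136
= 5.74


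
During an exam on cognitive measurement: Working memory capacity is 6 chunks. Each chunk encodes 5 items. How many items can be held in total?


Total items = chunks * items_per_chunk
= 6 * 5
= 30


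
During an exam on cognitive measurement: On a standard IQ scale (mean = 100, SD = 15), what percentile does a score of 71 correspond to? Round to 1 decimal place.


z = (IQ - mean) / SD
z = (71 - 100) / 15 = -1.9333
Percentile = Phi(-1.9333) * 100
Phi(-1.9333) = 0.0266
= 2.7


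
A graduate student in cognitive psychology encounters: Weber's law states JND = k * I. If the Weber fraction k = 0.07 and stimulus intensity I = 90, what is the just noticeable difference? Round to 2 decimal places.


JND = k * I
JND = 0.07 * 90
= 6.30


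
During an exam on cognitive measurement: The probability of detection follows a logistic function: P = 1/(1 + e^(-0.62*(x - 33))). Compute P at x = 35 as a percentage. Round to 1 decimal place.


P(x) = 1/(1 + e^(-0.62*(35 - 33)))
Exponent = -0.62 * 2 = -1.24
e^(-1.24) = 0.289384
P = 1/(1 + 0.289384) = 0.775564
Percentage = 77.6


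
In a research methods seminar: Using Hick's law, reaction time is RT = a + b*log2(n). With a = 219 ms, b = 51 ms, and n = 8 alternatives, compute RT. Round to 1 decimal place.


RT = 219 + 51 * log2(8)
log2(8) = 3.0
RT = 219 + 51 * 3.0
= 219 + 153.0
= 372.0 ms


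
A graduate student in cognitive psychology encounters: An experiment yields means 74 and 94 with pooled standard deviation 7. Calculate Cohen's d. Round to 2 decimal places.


Cohen's d = (M1 - M2) / S_pooled
= (74 - 94) / 7
= -20 / 7
= -2.86


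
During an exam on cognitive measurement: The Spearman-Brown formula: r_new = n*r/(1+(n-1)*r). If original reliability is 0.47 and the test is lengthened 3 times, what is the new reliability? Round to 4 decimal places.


r_new = n*r / (1 + (n-1)*r)
Numerator = 3 * 0.47 = 1.41
Denominator = 1 + 2 * 0.47 = 1.94
r_new = 1.41 / 1.94
= 0.7268


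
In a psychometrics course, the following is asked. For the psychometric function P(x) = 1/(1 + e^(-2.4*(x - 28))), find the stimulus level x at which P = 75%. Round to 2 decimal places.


At P = 0.75: 0.75 = 1/(1 + e^(-k*(x-x0)))
Solving: e^(-k*(x-x0)) = 1/3
x = x0 + ln(3)/k
ln(3) = 1.0986
x = 28 + 1.0986/2.4
= 28 + 0.4578
= 28.46


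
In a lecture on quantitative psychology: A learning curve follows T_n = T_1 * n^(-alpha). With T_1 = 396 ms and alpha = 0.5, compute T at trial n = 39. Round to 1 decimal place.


T_n = 396 * 39^(-0.5)
39^(-0.5) = 0.160128
T_n = 396 * 0.160128
= 63.4 ms


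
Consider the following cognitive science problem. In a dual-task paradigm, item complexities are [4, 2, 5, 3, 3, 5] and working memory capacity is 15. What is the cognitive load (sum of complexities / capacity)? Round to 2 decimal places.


Total complexity = 4 + 2 + 5 + 3 + 3 + 5 = 22
Load = total / capacity = 22 / 15
= 1.47


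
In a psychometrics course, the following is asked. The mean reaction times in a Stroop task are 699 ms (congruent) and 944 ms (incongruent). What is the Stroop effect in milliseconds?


Stroop effect = RT(incongruent) - RT(congruent)
= 944 - 699
= 245 ms


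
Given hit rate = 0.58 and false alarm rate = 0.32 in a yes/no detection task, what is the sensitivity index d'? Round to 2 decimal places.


d' = z(HR) - z(FAR)
z(0.58) = 0.2019
z(0.32) = -0.4677
d' = 0.2019 - -0.4677
= 0.67


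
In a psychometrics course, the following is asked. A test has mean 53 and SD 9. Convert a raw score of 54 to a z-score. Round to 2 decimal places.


z = (X - mu) / sigma
= (54 - 53) / 9
= 1 / 9
= 0.11


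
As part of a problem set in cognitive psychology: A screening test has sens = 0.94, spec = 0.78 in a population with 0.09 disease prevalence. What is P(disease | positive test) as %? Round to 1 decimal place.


PPV = (sens * prev) / (sens * prev + (1-spec) * (1-prev))
Numerator = 0.94 * 0.09 = 0.0846
P(positive and no disease) = (1 - spec) * (1 - prev) = (1 - 0.78) * (1 - 0.09) = 0.2002
Denominator = 0.0846 + 0.2002 = 0.2848
PPV = 0.0846 / 0.2848 = 0.297051
As percentage = 29.7


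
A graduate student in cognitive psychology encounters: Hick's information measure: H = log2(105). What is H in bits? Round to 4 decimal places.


H = log2(n)
H = log2(105)
= 6.7142


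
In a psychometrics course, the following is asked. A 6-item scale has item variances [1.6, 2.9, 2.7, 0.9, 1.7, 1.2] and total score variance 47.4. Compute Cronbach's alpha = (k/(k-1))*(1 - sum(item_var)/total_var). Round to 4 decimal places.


alpha = (k/(k-1)) * (1 - sum(s_i^2)/s_total^2)
sum(item variances) = 11.0
k/(k-1) = 6/5 = 1.2
1 - 11.0/47.4 = 1 - 0.232068 = 0.767932
alpha = 1.2 * 0.767932
= 0.9215
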